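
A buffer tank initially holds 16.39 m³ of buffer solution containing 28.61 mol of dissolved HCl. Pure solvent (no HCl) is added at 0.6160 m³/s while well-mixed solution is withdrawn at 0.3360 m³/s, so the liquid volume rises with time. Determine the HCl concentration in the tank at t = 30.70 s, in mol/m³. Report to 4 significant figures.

0.6904 mol/m³

Let m(t) be the amount of HCl. Volume: V(t) = V₀ + (Q_in − Q_out) t = 16.39 + 0.280000 t; V(30.70) = 24.9860 m³.
Species balance (pure solvent in): dm/dt = −Q_out · m/V(t).
Separate: dm/m = −Q_out dt/V(t) ⇒ ln(m/m₀) = −(Q_out/(Q_in−Q_out)) ln(V/V₀).
m = m₀ (V₀/V)^(Q_out/(Q_in−Q_out)) = 28.61 × (16.39/24.9860)^(1.20000) = 17.2495 mol.
C = m/V = 17.2495/24.9860 = 0.690367 mol/m³.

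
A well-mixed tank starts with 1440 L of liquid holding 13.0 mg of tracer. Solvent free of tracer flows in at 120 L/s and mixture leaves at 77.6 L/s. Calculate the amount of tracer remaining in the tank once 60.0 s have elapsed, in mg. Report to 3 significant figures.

2.02 mg

Total volume: dV/dt = Q_in − Q_out = 42.400 L/s, so V(t) = 1440 + 42.400 t and V(60.0) = 3984.0 L.
No tracer enters, so dm/dt = −Q_out · (m/V).
dm/m = −Q_out dt/(V₀ + 42.400 t); integrating gives ln(m/m₀) = −(Q_out/(Q_in−Q_out)) ln(V/V₀).
m = m₀ (V₀/V)^(Q_out/(Q_in−Q_out)) = 13.0 × (1440/3984.0)^(1.8302) = 2.0187 mg.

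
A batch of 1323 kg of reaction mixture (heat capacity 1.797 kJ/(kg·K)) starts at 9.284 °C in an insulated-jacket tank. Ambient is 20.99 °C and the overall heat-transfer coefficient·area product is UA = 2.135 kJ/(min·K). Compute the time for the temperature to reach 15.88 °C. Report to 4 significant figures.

923.0 min

Unsteady energy balance on the tank contents: M c_p dT/dt = −UA(T − T_amb).
τ = M c_p/UA = 1113.55 min; T_ss = T_amb = 20.9900 °C.
T(t) = T_ss + (T₀ − T_ss)e^(−t/τ); set T = 15.88:
t = −τ ln[(T − T_ss)/(T₀ − T_ss)] = −1113.55 · ln(0.436528) = 923.025 min.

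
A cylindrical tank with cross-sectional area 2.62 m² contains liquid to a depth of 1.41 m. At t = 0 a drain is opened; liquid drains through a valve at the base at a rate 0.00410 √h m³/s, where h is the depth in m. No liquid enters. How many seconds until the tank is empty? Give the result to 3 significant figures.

1520 s

With no inflow, A dh/dt = −0.00410 √h.
∫ h^(−1/2) dh = −(0.00410/A) ∫ dt, giving 2√h = 2√h₀ − (0.00410/A) t.
Tank is empty when √h = 0: t_empty = 2A√h₀/0.00410.
t_empty = 2·2.62·√1.41/0.00410 = 5.2400·1.1874/0.00410 = 1517.6 s.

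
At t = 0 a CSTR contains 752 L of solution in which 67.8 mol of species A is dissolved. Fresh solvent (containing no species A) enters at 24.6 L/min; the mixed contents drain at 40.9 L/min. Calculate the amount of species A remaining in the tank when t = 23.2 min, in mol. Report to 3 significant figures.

Total volume: dV/dt = Q_in − Q_out = -16.300 L/min, so V(t) = 752 − 16.300 t and V(23.2) = 373.84 L.
Species balance (pure solvent in): dm/dt = −Q_out · m/V(t).
dm/m = −Q_out dt/(V₀ − 16.300 t); integrating gives ln(m/m₀) = −(Q_out/(Q_in−Q_out)) ln(V/V₀).
m = m₀ (V₀/V)^(Q_out/(Q_in−Q_out)) = 67.8 × (752/373.84)^(-2.5092) = 11.738 mol.

11.7 mol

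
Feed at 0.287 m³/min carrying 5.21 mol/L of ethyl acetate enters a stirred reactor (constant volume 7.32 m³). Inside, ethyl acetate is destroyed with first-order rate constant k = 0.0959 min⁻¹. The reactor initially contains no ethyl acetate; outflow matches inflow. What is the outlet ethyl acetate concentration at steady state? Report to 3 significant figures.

1.51 mol/L

Accumulation = in − out − consumed: V dC/dt = Q C_in − Q C − k V C.
Steady state (dC/dt = 0): C_ss = Q C_in/(Q + kV) = C_in/(1 + kV/Q).
C_ss = 0.287·5.21/(0.287 + 0.0959·7.32) = 1.4953/0.98899 = 1.5119 mol/L.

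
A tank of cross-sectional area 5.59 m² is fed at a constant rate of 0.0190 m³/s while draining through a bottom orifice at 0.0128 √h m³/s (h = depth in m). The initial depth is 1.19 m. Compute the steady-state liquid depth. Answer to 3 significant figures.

Accumulation of liquid (constant cross-section A): A dh/dt = Q_in − 0.0128 √h. At steady state dh/dt = 0:
Q_in = 0.0128 √h_ss ⇒ √h_ss = 0.0190/0.0128 = 1.4844.
h_ss = 1.4844² = 2.2034 m. (Since h₀ = 1.19 m < h_ss, the level will rise toward this value.)

2.20 m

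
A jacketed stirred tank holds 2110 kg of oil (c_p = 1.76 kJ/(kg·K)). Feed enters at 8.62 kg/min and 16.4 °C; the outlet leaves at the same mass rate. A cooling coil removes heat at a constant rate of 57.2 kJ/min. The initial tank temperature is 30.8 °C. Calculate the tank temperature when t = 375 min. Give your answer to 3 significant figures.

16.6 °C

Unsteady energy balance on the tank contents: M c_p dT/dt = ṁ c_p (T_in − T) − 57.2.
τ = M/ṁ = 244.78 min; T_ss = T_in − Q̇/(ṁ c_p) = 16.4 − 57.2/(8.62·1.76) = 12.630 °C.
This is linear first-order; T(t) = T_ss + (T₀ − T_ss) e^(−t/τ).
T(375) = 12.630 + (18.170)·e^(−375/244.78) = 12.630 + (18.170)·0.21611 = 16.556 °C.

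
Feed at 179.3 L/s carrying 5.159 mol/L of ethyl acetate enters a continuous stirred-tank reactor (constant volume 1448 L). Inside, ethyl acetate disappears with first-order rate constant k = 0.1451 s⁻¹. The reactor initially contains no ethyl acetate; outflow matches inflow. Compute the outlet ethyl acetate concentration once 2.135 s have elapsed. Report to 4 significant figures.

Accumulation = in − out − consumed: V dC/dt = Q C_in − Q C − k V C.
This is linear with rate a = Q/V + k = 0.268926 s⁻¹.
C_ss = Q C_in/(Q + kV) = 2.37544 mol/L; C(t) = C_ss + (C₀ − C_ss) e^(−a t).
C(2.135) = 2.37544 + (-2.37544)·e^(−0.268926·2.135) = 2.37544 + (-2.37544)·0.563179 = 1.03764 mol/L.

1.038 mol/L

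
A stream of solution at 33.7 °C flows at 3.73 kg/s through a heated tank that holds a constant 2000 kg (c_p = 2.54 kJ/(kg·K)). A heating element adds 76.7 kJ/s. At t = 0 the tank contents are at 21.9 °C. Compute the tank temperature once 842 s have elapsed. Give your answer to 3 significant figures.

Heat balance on the well-mixed liquid: M c_p dT/dt = ṁ c_p (T_in − T) + 76.7.
Rearrange: dT/dt = (T_ss − T)/τ with τ = M/ṁ = 536.19 s and T_ss = T_in + Q̇/(ṁ c_p) = 41.796 °C.
Solution: T(t) = T_ss + (T₀ − T_ss) e^(−t/τ).
T(842) = 41.796 + (-19.896)·e^(−842/536.19) = 41.796 + (-19.896)·0.20798 = 37.658 °C.

37.7 °C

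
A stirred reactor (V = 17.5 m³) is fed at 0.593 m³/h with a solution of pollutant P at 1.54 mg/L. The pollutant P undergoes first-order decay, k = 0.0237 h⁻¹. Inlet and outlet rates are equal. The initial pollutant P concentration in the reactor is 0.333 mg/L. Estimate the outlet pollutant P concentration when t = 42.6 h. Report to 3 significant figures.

0.857 mg/L

Species balance: V dC/dt = Q C_in − Q C − k V C.
This is linear with rate a = Q/V + k = 0.057586 h⁻¹.
C_ss = Q C_in/(Q + kV) = 0.90620 mg/L; C(t) = C_ss + (C₀ − C_ss) e^(−a t).
C(42.6) = 0.90620 + (-0.57320)·e^(−0.057586·42.6) = 0.90620 + (-0.57320)·0.086022 = 0.85689 mg/L.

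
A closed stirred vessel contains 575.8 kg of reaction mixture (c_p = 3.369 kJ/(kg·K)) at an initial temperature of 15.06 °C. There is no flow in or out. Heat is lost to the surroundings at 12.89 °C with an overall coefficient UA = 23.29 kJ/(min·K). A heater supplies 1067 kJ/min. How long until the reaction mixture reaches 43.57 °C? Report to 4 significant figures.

88.22 min

M c_p dT/dt = −UA(T − T_amb) + Q̇.
τ = M c_p/UA = 83.2920 min; T_ss = T_amb + Q̇/UA = 12.89 + 1067/23.29 = 58.7037 °C.
T(t) = T_ss + (T₀ − T_ss)e^(−t/τ); set T = 43.57:
t = −τ ln[(T − T_ss)/(T₀ − T_ss)] = −83.2920 · ln(0.346755) = 88.2176 min.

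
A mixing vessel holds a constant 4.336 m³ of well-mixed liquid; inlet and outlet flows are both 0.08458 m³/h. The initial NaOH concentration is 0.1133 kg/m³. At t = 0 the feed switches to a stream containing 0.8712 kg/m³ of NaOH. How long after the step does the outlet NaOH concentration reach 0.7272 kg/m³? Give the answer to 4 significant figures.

Unsteady species balance (constant V, well mixed): V dC/dt = Q(C_in − C), so τ = V/Q = 51.2651 h.
C(t) = C_in + (C₀ − C_in) e^(−t/τ). Set C = 0.7272 and solve for t:
e^(−t/τ) = (C − C_in)/(C₀ − C_in) = (0.7272 − 0.8712)/(0.1133 − 0.8712) = 0.189999
t = −τ ln(…) = 51.2651 × 1.66074 = 85.1379 h.

85.14 h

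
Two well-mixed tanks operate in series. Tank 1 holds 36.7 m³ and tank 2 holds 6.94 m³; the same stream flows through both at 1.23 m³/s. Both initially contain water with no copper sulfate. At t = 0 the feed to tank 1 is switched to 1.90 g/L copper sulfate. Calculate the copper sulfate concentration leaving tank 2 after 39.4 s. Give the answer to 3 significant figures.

Species balance on tank i: dCᵢ/dt = (Cᵢ₋₁ − Cᵢ)/τᵢ with τᵢ = Vᵢ/Q.
τ₁ = 36.7/1.23 = 29.837 s; τ₂ = 6.94/1.23 = 5.6423 s.
Tank 1: C₁ = C_in(1 − e^(−t/τ₁)). Tank 2 (τ₁ ≠ τ₂): C₂ = C_in[1 − (τ₁ e^(−t/τ₁) − τ₂ e^(−t/τ₂))/(τ₁ − τ₂)].
At t = 39.4: e^(−t/τ₁) = 0.26700, e^(−t/τ₂) = 0.00092752.
C₂ = 1.90·[1 − (29.837·0.26700 − 5.6423·0.00092752)/(24.195)] = 1.90·0.67095 = 1.2748 g/L.

1.27 g/L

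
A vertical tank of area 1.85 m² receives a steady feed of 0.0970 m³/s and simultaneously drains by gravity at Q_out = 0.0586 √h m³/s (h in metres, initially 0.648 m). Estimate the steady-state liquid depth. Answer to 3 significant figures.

2.74 m

A dh/dt = Q_in − 0.0586 √h. Steady state requires inflow = outflow:
Q_in = 0.0586 √h_ss ⇒ √h_ss = 0.0970/0.0586 = 1.6553.
h_ss = 1.6553² = 2.7400 m. (Since h₀ = 0.648 m < h_ss, the level will rise toward this value.)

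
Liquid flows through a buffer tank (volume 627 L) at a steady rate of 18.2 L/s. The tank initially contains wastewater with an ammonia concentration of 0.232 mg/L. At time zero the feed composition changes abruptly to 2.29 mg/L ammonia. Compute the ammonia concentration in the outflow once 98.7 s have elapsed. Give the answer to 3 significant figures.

2.17 mg/L

Transient balance on the dissolved component: V dC/dt = Q(C_in − C).
Rewrite as dC/dt + C/τ = C_in/τ, τ = V/Q = 34.451 s.
Integrating: C(t) = C_in + (C₀ − C_in) e^(−t/τ).
C(98.7) = 2.29 + (0.232 − 2.29)·e^(−98.7/34.451) = 2.29 + (-2.0580)·0.056984 = 2.1727 mg/L.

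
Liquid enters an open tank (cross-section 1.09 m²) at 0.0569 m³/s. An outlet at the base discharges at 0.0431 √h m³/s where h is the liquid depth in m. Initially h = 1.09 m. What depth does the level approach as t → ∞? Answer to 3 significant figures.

1.74 m

Level balance: A dh/dt = 0.0569 − 0.0431 √h. Setting dh/dt = 0:
Q_in = 0.0431 √h_ss ⇒ √h_ss = 0.0569/0.0431 = 1.3202.
h_ss = 1.3202² = 1.7429 m. (Since h₀ = 1.09 m < h_ss, the level will rise toward this value.)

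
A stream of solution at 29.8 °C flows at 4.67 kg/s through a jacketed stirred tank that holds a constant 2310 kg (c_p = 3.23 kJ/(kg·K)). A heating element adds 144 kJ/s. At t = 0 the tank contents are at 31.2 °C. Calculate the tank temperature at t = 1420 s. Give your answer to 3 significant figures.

M c_p dT/dt = ṁ c_p (T_in − T) + Q̇.
Rearrange: dT/dt = (T_ss − T)/τ with τ = M/ṁ = 494.65 s and T_ss = T_in + Q̇/(ṁ c_p) = 39.346 °C.
This is linear first-order; T(t) = T_ss + (T₀ − T_ss) e^(−t/τ).
T(1420) = 39.346 + (-8.1465)·e^(−1420/494.65) = 39.346 + (-8.1465)·0.056657 = 38.885 °C.

38.9 °C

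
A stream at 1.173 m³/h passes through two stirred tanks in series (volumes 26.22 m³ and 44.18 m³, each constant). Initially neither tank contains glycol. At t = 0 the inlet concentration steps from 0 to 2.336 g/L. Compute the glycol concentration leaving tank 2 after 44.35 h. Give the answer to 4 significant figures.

1.035 g/L

Each tank obeys Vᵢ dCᵢ/dt = Q(Cᵢ₋₁ − Cᵢ), so τᵢ = Vᵢ/Q.
τ₁ = 26.22/1.173 = 22.3529 h; τ₂ = 44.18/1.173 = 37.6641 h.
Solving the cascade with C₁(0)=C₂(0)=0 gives C₂(t) = C_in[1 − (τ₁ e^(−t/τ₁) − τ₂ e^(−t/τ₂))/(τ₁ − τ₂)].
At t = 44.35: e^(−t/τ₁) = 0.137507, e^(−t/τ₂) = 0.308044.
C₂ = 2.336·[1 − (22.3529·0.137507 − 37.6641·0.308044)/(-15.3112)] = 2.336·0.442988 = 1.03482 g/L.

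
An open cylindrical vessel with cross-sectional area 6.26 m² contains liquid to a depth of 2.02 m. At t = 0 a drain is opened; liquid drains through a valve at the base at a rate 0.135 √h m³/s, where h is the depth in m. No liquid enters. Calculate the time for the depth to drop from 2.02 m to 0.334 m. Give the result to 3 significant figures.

A dh/dt = −Q_out = −0.135 √h.
Separate and integrate: 2(√h − √h₀) = −(0.135/A) t.
t = 2A(√h₀ − √h)/0.135 = 2·6.26·(√2.02 − √0.334)/0.135
  = 12.520 × (1.4213 − 0.57793) / 0.135 = 78.212 s.

78.2 s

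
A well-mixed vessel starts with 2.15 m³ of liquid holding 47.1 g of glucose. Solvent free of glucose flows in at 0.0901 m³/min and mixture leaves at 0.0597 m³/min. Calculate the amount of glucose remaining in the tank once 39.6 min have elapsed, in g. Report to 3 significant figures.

Let m(t) be the amount of glucose. Volume: V(t) = V₀ + (Q_in − Q_out) t = 2.15 + 0.030400 t; V(39.6) = 3.3538 m³.
No glucose enters, so dm/dt = −Q_out · (m/V).
dm/m = −Q_out dt/(V₀ + 0.030400 t); integrating gives ln(m/m₀) = −(Q_out/(Q_in−Q_out)) ln(V/V₀).
m = m₀ (V₀/V)^(Q_out/(Q_in−Q_out)) = 47.1 × (2.15/3.3538)^(1.9638) = 19.670 g.

19.7 g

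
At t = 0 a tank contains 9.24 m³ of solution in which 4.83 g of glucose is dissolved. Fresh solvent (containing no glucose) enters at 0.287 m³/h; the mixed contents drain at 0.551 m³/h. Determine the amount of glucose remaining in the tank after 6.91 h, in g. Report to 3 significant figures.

Let m(t) be the amount of glucose. Volume: V(t) = V₀ + (Q_in − Q_out) t = 9.24 − 0.26400 t; V(6.91) = 7.4158 m³.
Solute balance: dm/dt = 0 − Q_out C = −Q_out m/V(t).
dm/m = −Q_out dt/(V₀ − 0.26400 t); integrating gives ln(m/m₀) = −(Q_out/(Q_in−Q_out)) ln(V/V₀).
m = m₀ (V₀/V)^(Q_out/(Q_in−Q_out)) = 4.83 × (9.24/7.4158)^(-2.0871) = 3.0521 g.

3.05 g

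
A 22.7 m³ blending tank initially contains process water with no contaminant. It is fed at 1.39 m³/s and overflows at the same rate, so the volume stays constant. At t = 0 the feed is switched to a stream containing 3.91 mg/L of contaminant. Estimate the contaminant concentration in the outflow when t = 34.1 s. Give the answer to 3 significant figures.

3.43 mg/L

Mass balance on the solute (V constant): V dC/dt = Q(C_in − C).
Time constant τ = V/Q = 22.7/1.39 = 16.331 s.
Integrating: C(t) = C_in + (C₀ − C_in) e^(−t/τ).
C(34.1) = 3.91 + (0 − 3.91)·e^(−34.1/16.331) = 3.91 + (-3.9100)·0.12393 = 3.4254 mg/L.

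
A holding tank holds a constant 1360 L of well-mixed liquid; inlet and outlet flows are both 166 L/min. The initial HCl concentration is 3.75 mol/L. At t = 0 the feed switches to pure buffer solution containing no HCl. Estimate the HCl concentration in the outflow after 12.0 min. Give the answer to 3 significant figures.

Mass balance on the solute (V constant): V dC/dt = Q(C_in − C).
Time constant τ = V/Q = 1360/166 = 8.1928 min.
Integrating: C(t) = C_in + (C₀ − C_in) e^(−t/τ).
C(12.0) = 0 + (3.75 − 0)·e^(−12.0/8.1928) = 0 + (3.7500)·0.23115 = 0.86680 mol/L.

0.867 mol/L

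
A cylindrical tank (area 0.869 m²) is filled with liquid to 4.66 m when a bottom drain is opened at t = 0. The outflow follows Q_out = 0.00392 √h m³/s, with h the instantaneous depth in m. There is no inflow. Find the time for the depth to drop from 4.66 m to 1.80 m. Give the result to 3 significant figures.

A dh/dt = −Q_out = −0.00392 √h.
∫ h^(−1/2) dh = −(0.00392/A) ∫ dt, giving 2√h = 2√h₀ − (0.00392/A) t.
t = 2A(√h₀ − √h)/0.00392 = 2·0.869·(√4.66 − √1.80)/0.00392
  = 1.7380 × (2.1587 − 1.3416) / 0.00392 = 362.26 s.

362 s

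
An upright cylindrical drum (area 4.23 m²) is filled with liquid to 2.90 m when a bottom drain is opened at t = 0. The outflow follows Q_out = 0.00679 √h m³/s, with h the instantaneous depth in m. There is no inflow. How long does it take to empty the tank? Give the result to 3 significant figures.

2120 s

Unsteady balance on liquid volume: A dh/dt = −0.00679 √h.
Separate and integrate: 2(√h − √h₀) = −(0.00679/A) t.
Set h = 0: 2√h₀ = (0.00679/A) t_empty ⇒ t_empty = 2A√h₀/0.00679.
t_empty = 2·4.23·√2.90/0.00679 = 8.4600·1.7029/0.00679 = 2121.8 s.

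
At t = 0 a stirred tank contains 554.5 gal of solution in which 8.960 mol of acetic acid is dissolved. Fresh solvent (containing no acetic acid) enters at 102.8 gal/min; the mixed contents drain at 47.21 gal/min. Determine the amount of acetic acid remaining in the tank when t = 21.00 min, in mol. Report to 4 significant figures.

3.423 mol

Total volume: dV/dt = Q_in − Q_out = 55.5900 gal/min, so V(t) = 554.5 + 55.5900 t and V(21.00) = 1721.89 gal.
Solute balance: dm/dt = 0 − Q_out C = −Q_out m/V(t).
dm/m = −Q_out dt/(V₀ + 55.5900 t); integrating gives ln(m/m₀) = −(Q_out/(Q_in−Q_out)) ln(V/V₀).
m = m₀ (V₀/V)^(Q_out/(Q_in−Q_out)) = 8.960 × (554.5/1721.89)^(0.849253) = 3.42284 mol.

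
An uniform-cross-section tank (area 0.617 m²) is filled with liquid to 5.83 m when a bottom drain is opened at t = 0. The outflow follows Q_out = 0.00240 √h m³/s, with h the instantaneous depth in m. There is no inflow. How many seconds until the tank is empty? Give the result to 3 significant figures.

Unsteady balance on liquid volume: A dh/dt = −0.00240 √h.
This is separable: 2 d(√h)/dt = −0.00240/A, so √h = √h₀ − (0.00240/(2A)) t.
Tank is empty when √h = 0: t_empty = 2A√h₀/0.00240.
t_empty = 2·0.617·√5.83/0.00240 = 1.2340·2.4145/0.00240 = 1241.5 s.

1240 s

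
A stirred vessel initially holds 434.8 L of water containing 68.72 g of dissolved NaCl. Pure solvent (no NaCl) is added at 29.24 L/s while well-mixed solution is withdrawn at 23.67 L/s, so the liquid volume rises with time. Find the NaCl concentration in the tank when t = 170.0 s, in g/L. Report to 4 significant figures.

0.0003655 g/L

Let m(t) be the amount of NaCl. Volume: V(t) = V₀ + (Q_in − Q_out) t = 434.8 + 5.57000 t; V(170.0) = 1381.70 L.
Solute balance: dm/dt = 0 − Q_out C = −Q_out m/V(t).
dm/m = −Q_out dt/(V₀ + 5.57000 t); integrating gives ln(m/m₀) = −(Q_out/(Q_in−Q_out)) ln(V/V₀).
m = m₀ (V₀/V)^(Q_out/(Q_in−Q_out)) = 68.72 × (434.8/1381.70)^(4.24955) = 0.504987 g.
C = m/V = 0.504987/1381.70 = 0.000365483 g/L.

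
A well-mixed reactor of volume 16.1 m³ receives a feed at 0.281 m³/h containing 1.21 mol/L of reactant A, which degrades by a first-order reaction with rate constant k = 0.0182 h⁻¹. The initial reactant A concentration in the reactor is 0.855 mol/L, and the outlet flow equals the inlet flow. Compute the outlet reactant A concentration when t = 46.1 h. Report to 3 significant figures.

0.643 mol/L

Accumulation = in − out − consumed: V dC/dt = Q C_in − Q C − k V C.
dC/dt = (Q/V) C_in − (Q/V + k) C; effective rate a = Q/V + k = 0.017453 + 0.0182 = 0.035653 h⁻¹.
C_ss = Q C_in/(Q + kV) = 0.59233 mol/L; C(t) = C_ss + (C₀ − C_ss) e^(−a t).
C(46.1) = 0.59233 + (0.26267)·e^(−0.035653·46.1) = 0.59233 + (0.26267)·0.19328 = 0.64310 mol/L.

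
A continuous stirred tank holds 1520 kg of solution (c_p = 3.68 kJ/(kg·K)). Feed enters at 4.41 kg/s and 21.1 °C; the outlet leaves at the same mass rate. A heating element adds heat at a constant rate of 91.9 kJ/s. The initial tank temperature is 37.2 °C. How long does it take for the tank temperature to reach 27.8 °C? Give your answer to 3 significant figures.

796 s

Heat balance on the well-mixed liquid: M c_p dT/dt = ṁ c_p (T_in − T) + 91.9.
τ = M/ṁ = 344.67 s; T_ss = T_in + Q̇/(ṁ c_p) = 26.763 °C.
T(t) = T_ss + (T₀ − T_ss) e^(−t/τ). Set T = 27.8:
e^(−t/τ) = (27.8 − 26.763)/(37.2 − 26.763) = 0.099378
t = −344.67 · ln(0.099378) = 795.79 s.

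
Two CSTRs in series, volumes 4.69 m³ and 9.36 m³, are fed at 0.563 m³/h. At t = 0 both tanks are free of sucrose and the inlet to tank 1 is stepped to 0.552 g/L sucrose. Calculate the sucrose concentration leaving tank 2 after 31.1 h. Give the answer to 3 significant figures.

0.395 g/L

Species balance on tank i: dCᵢ/dt = (Cᵢ₋₁ − Cᵢ)/τᵢ with τᵢ = Vᵢ/Q.
τ₁ = 4.69/0.563 = 8.3304 h; τ₂ = 9.36/0.563 = 16.625 h.
Solving the cascade with C₁(0)=C₂(0)=0 gives C₂(t) = C_in[1 − (τ₁ e^(−t/τ₁) − τ₂ e^(−t/τ₂))/(τ₁ − τ₂)].
At t = 31.1: e^(−t/τ₁) = 0.023913, e^(−t/τ₂) = 0.15402.
C₂ = 0.552·[1 − (8.3304·0.023913 − 16.625·0.15402)/(-8.2948)] = 0.552·0.71531 = 0.39485 g/L.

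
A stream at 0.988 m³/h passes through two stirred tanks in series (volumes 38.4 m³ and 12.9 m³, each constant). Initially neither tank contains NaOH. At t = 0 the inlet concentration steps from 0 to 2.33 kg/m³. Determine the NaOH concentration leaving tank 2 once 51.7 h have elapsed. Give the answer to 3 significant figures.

1.42 kg/m³

Time constants: τᵢ = Vᵢ/Q for each well-mixed tank.
τ₁ = 38.4/0.988 = 38.866 h; τ₂ = 12.9/0.988 = 13.057 h.
Solving the cascade with C₁(0)=C₂(0)=0 gives C₂(t) = C_in[1 − (τ₁ e^(−t/τ₁) − τ₂ e^(−t/τ₂))/(τ₁ − τ₂)].
At t = 51.7: e^(−t/τ₁) = 0.26442, e^(−t/τ₂) = 0.019070.
C₂ = 2.33·[1 − (38.866·0.26442 − 13.057·0.019070)/(25.810)] = 2.33·0.61145 = 1.4247 kg/m³.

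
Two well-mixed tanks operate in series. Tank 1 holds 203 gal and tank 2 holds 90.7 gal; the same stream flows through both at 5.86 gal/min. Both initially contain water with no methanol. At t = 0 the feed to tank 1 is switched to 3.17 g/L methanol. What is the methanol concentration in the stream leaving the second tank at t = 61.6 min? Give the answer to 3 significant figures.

2.25 g/L

Each tank obeys Vᵢ dCᵢ/dt = Q(Cᵢ₋₁ − Cᵢ), so τᵢ = Vᵢ/Q.
τ₁ = 203/5.86 = 34.642 min; τ₂ = 90.7/5.86 = 15.478 min.
Solving the cascade with C₁(0)=C₂(0)=0 gives C₂(t) = C_in[1 − (τ₁ e^(−t/τ₁) − τ₂ e^(−t/τ₂))/(τ₁ − τ₂)].
At t = 61.6: e^(−t/τ₁) = 0.16894, e^(−t/τ₂) = 0.018688.
C₂ = 3.17·[1 − (34.642·0.16894 − 15.478·0.018688)/(19.164)] = 3.17·0.70971 = 2.2498 g/L.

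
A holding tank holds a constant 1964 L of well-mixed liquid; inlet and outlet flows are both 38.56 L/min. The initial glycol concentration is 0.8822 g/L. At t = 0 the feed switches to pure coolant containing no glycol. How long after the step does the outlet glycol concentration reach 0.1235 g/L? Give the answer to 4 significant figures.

100.1 min

Species balance: V dC/dt = Q(C_in − C) ⇒ τ = V/Q = 50.9336 min.
C(t) = C_in + (C₀ − C_in) e^(−t/τ). Set C = 0.1235 and solve for t:
e^(−t/τ) = (C − C_in)/(C₀ − C_in) = (0.1235 − 0)/(0.8822 − 0) = 0.139991
t = −τ ln(…) = 50.9336 × 1.96618 = 100.145 min.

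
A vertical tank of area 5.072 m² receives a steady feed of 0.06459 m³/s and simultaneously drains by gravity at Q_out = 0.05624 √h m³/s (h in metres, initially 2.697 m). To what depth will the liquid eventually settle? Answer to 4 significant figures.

1.319 m

Mass balance (ρ constant): A dh/dt = Q_in − 0.05624 √h. At steady state dh/dt = 0:
Q_in = 0.05624 √h_ss ⇒ √h_ss = 0.06459/0.05624 = 1.14847.
h_ss = 1.14847² = 1.31899 m. (Since h₀ = 2.697 m > h_ss, the level will fall toward this value.)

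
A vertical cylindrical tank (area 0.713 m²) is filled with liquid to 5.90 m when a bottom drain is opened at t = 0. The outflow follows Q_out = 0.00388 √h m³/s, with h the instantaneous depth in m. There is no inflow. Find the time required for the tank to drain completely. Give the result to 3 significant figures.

893 s

Mass balance (ρ constant): A dh/dt = −0.00388 √h.
Separate and integrate: 2(√h − √h₀) = −(0.00388/A) t.
Tank is empty when √h = 0: t_empty = 2A√h₀/0.00388.
t_empty = 2·0.713·√5.90/0.00388 = 1.4260·2.4290/0.00388 = 892.72 s.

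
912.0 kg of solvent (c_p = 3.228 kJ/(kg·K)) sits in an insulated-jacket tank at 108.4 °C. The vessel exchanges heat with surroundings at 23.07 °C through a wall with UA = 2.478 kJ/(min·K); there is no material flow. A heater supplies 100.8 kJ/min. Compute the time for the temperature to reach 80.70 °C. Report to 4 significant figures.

1151 min

Energy balance: M c_p dT/dt = −UA(T − T_amb) + Q̇.
τ = M c_p/UA = 1188.03 min; T_ss = T_amb + Q̇/UA = 23.07 + 100.8/2.478 = 63.7480 °C.
T(t) = T_ss + (T₀ − T_ss)e^(−t/τ); set T = 80.70:
t = −τ ln[(T − T_ss)/(T₀ − T_ss)] = −1188.03 · ln(0.379648) = 1150.62 min.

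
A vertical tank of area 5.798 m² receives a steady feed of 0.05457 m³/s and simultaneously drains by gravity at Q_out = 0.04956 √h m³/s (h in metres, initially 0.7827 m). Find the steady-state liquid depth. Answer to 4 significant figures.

A dh/dt = Q_in − 0.04956 √h. Steady state requires inflow = outflow:
Q_in = 0.04956 √h_ss ⇒ √h_ss = 0.05457/0.04956 = 1.10109.
h_ss = 1.10109² = 1.21240 m. (Since h₀ = 0.7827 m < h_ss, the level will rise toward this value.)

1.212 m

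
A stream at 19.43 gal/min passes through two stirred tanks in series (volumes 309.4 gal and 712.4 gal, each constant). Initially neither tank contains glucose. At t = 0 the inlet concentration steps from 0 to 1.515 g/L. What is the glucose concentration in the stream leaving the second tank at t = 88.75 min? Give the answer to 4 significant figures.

Time constants: τᵢ = Vᵢ/Q for each well-mixed tank.
τ₁ = 309.4/19.43 = 15.9238 min; τ₂ = 712.4/19.43 = 36.6650 min.
Tank 1: C₁ = C_in(1 − e^(−t/τ₁)). Tank 2 (τ₁ ≠ τ₂): C₂ = C_in[1 − (τ₁ e^(−t/τ₁) − τ₂ e^(−t/τ₂))/(τ₁ − τ₂)].
At t = 88.75: e^(−t/τ₁) = 0.00379752, e^(−t/τ₂) = 0.0888711.
C₂ = 1.515·[1 − (15.9238·0.00379752 − 36.6650·0.0888711)/(-20.7411)] = 1.515·0.845814 = 1.28141 g/L.

1.281 g/L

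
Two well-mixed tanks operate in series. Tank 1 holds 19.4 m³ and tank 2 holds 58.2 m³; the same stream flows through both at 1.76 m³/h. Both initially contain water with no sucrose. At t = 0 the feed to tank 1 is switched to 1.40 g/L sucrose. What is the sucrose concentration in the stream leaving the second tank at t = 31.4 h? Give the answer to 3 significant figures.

0.628 g/L

Time constants: τᵢ = Vᵢ/Q for each well-mixed tank.
τ₁ = 19.4/1.76 = 11.023 h; τ₂ = 58.2/1.76 = 33.068 h.
Solving the cascade with C₁(0)=C₂(0)=0 gives C₂(t) = C_in[1 − (τ₁ e^(−t/τ₁) − τ₂ e^(−t/τ₂))/(τ₁ − τ₂)].
At t = 31.4: e^(−t/τ₁) = 0.057922, e^(−t/τ₂) = 0.38691.
C₂ = 1.40·[1 − (11.023·0.057922 − 33.068·0.38691)/(-22.045)] = 1.40·0.44859 = 0.62803 g/L.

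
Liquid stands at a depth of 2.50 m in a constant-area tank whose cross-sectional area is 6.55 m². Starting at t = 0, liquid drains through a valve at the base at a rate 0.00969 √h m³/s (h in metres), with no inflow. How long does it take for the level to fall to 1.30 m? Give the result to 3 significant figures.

Unsteady balance on liquid volume: A dh/dt = −0.00969 √h.
Separate and integrate: 2(√h − √h₀) = −(0.00969/A) t.
t = 2A(√h₀ − √h)/0.00969 = 2·6.55·(√2.50 − √1.30)/0.00969
  = 13.100 × (1.5811 − 1.1402) / 0.00969 = 596.14 s.

596 s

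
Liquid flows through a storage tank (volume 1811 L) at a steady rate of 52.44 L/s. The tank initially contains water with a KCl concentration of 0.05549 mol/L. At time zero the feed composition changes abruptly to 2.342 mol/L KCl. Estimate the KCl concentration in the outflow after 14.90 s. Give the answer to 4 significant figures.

Accumulation = in − out for the solute gives V dC/dt = Q(C_in − C).
So dC/dt = (C_in − C)/τ with τ = V/Q = 1811/52.44 = 34.5347 s.
C approaches C_in exponentially: C(t) = C_in + (C₀ − C_in) e^(−t/τ).
C(14.90) = 2.342 + (0.05549 − 2.342)·e^(−14.90/34.5347) = 2.342 + (-2.28651)·0.649567 = 0.856760 mol/L.

0.8568 mol/L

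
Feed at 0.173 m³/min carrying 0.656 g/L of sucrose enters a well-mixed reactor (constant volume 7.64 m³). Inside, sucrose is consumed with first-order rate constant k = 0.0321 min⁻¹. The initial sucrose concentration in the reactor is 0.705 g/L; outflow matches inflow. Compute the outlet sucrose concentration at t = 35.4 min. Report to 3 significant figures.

V dC/dt = Q(C_in − C) − k V C.
This is linear with rate a = Q/V + k = 0.054744 min⁻¹.
C_ss = Q C_in/(Q + kV) = 0.27134 g/L; C(t) = C_ss + (C₀ − C_ss) e^(−a t).
C(35.4) = 0.27134 + (0.43366)·e^(−0.054744·35.4) = 0.27134 + (0.43366)·0.14400 = 0.33379 g/L.

0.334 g/L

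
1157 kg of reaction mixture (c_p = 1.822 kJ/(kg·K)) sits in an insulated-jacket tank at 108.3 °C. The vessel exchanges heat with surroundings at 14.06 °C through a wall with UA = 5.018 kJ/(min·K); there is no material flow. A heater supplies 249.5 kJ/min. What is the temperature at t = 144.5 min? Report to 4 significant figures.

Lumped-capacitance energy balance: M c_p dT/dt = UA(T_amb − T) + Q̇.
dT/dt = (T_ss − T)/τ with T_ss = T_amb + Q̇/UA = 14.06 + 249.5/5.018 = 63.7810 °C, τ = M c_p/UA = 1157·1.822/5.018 = 420.098 min.
T approaches T_ss exponentially: T(t) = T_ss + (T₀ − T_ss) e^(−t/τ).
T(144.5) = 63.7810 + (44.5190)·0.708952 = 95.3428 °C.

95.34 °C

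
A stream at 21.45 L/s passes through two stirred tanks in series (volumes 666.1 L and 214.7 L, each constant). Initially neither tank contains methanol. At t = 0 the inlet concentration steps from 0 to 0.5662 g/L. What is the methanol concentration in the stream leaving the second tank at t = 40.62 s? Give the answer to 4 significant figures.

Each tank obeys Vᵢ dCᵢ/dt = Q(Cᵢ₋₁ − Cᵢ), so τᵢ = Vᵢ/Q.
τ₁ = 666.1/21.45 = 31.0536 s; τ₂ = 214.7/21.45 = 10.0093 s.
Tank 1: C₁ = C_in(1 − e^(−t/τ₁)). Tank 2 (τ₁ ≠ τ₂): C₂ = C_in[1 − (τ₁ e^(−t/τ₁) − τ₂ e^(−t/τ₂))/(τ₁ − τ₂)].
At t = 40.62: e^(−t/τ₁) = 0.270344, e^(−t/τ₂) = 0.0172798.
C₂ = 0.5662·[1 − (31.0536·0.270344 − 10.0093·0.0172798)/(21.0443)] = 0.5662·0.609291 = 0.344980 g/L.

0.3450 g/L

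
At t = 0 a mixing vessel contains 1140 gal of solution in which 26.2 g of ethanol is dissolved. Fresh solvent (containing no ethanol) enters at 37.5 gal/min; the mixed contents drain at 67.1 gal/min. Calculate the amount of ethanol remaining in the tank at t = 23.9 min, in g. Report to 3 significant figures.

Total volume: dV/dt = Q_in − Q_out = -29.600 gal/min, so V(t) = 1140 − 29.600 t and V(23.9) = 432.56 gal.
Solute balance: dm/dt = 0 − Q_out C = −Q_out m/V(t).
dm/m = −Q_out dt/(V₀ − 29.600 t); integrating gives ln(m/m₀) = −(Q_out/(Q_in−Q_out)) ln(V/V₀).
m = m₀ (V₀/V)^(Q_out/(Q_in−Q_out)) = 26.2 × (1140/432.56)^(-2.2669) = 2.9125 g.

2.91 g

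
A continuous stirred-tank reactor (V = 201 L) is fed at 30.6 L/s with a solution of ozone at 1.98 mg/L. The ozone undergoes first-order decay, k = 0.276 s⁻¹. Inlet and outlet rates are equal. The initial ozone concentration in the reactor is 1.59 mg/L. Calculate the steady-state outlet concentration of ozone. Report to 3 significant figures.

V dC/dt = Q(C_in − C) − k V C.
Steady state (dC/dt = 0): C_ss = Q C_in/(Q + kV) = C_in/(1 + kV/Q).
C_ss = 30.6·1.98/(30.6 + 0.276·201) = 60.588/86.076 = 0.70389 mg/L.

0.704 mg/L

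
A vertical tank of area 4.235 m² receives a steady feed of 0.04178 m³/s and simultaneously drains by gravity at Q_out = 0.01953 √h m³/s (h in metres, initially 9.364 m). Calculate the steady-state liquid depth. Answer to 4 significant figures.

4.576 m

Level balance: A dh/dt = 0.04178 − 0.01953 √h. Setting dh/dt = 0:
Q_in = 0.01953 √h_ss ⇒ √h_ss = 0.04178/0.01953 = 2.13927.
h_ss = 2.13927² = 4.57649 m. (Since h₀ = 9.364 m > h_ss, the level will fall toward this value.)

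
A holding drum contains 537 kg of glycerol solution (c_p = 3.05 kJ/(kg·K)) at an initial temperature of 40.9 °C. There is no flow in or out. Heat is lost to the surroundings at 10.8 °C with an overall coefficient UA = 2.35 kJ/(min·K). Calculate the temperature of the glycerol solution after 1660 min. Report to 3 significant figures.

13.6 °C

Lumped-capacitance energy balance: M c_p dT/dt = UA(T_amb − T).
dT/dt = (T_ss − T)/τ with T_ss = T_amb = 10.800 °C, τ = M c_p/UA = 537·3.05/2.35 = 696.96 min.
Integrating: T(t) = T_ss + (T₀ − T_ss) e^(−t/τ).
T(1660) = 10.800 + (30.100)·0.092386 = 13.581 °C.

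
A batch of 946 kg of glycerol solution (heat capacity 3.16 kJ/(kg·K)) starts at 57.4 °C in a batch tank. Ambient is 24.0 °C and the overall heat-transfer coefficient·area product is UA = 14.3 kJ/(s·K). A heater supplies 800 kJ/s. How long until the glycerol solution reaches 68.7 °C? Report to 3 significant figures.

145 s

Lumped-capacitance energy balance: M c_p dT/dt = UA(T_amb − T) + Q̇.
τ = M c_p/UA = 209.05 s; T_ss = T_amb + Q̇/UA = 24.0 + 800/14.3 = 79.944 °C.
T(t) = T_ss + (T₀ − T_ss)e^(−t/τ); set T = 68.7:
t = −τ ln[(T − T_ss)/(T₀ − T_ss)] = −209.05 · ln(0.49876) = 145.42 s.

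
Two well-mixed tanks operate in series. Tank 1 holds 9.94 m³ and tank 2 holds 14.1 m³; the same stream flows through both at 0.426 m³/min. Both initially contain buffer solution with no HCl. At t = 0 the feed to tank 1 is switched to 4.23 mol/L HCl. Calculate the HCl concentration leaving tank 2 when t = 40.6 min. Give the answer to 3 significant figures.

1.80 mol/L

Time constants: τᵢ = Vᵢ/Q for each well-mixed tank.
τ₁ = 9.94/0.426 = 23.333 min; τ₂ = 14.1/0.426 = 33.099 min.
Tank 1: C₁ = C_in(1 − e^(−t/τ₁)). Tank 2 (τ₁ ≠ τ₂): C₂ = C_in[1 − (τ₁ e^(−t/τ₁) − τ₂ e^(−t/τ₂))/(τ₁ − τ₂)].
At t = 40.6: e^(−t/τ₁) = 0.17552, e^(−t/τ₂) = 0.29328.
C₂ = 4.23·[1 − (23.333·0.17552 − 33.099·0.29328)/(-9.7653)] = 4.23·0.42535 = 1.7992 mol/L.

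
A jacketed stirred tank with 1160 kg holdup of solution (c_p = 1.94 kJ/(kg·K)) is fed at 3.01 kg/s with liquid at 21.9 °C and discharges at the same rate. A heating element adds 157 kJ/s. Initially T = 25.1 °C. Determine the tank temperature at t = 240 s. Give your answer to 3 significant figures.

36.1 °C

Heat balance on the well-mixed liquid: M c_p dT/dt = ṁ c_p (T_in − T) + 157.
Rearrange: dT/dt = (T_ss − T)/τ with τ = M/ṁ = 385.38 s and T_ss = T_in + Q̇/(ṁ c_p) = 48.786 °C.
Solution: T(t) = T_ss + (T₀ − T_ss) e^(−t/τ).
T(240) = 48.786 + (-23.686)·e^(−240/385.38) = 48.786 + (-23.686)·0.53646 = 36.079 °C.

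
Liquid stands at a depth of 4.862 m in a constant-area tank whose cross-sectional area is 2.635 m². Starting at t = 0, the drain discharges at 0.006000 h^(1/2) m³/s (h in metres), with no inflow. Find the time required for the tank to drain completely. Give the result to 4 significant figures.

1937 s

With no inflow, A dh/dt = −0.006000 √h.
∫ h^(−1/2) dh = −(0.006000/A) ∫ dt, giving 2√h = 2√h₀ − (0.006000/A) t.
Set h = 0: 2√h₀ = (0.006000/A) t_empty ⇒ t_empty = 2A√h₀/0.006000.
t_empty = 2·2.635·√4.862/0.006000 = 5.27000·2.20499/0.006000 = 1936.72 s.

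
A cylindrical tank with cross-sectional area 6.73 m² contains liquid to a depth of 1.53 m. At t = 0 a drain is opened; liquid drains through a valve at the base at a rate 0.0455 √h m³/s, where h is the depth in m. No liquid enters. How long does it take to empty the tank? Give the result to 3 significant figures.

366 s

Accumulation of liquid (constant cross-section A): A dh/dt = −0.0455 √h.
This is separable: 2 d(√h)/dt = −0.0455/A, so √h = √h₀ − (0.0455/(2A)) t.
Tank is empty when √h = 0: t_empty = 2A√h₀/0.0455.
t_empty = 2·6.73·√1.53/0.0455 = 13.460·1.2369/0.0455 = 365.91 s.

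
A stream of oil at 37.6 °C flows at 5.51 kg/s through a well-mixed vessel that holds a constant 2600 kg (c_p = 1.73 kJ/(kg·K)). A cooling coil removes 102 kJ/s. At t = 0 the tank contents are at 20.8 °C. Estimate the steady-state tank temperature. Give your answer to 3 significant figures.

M c_p dT/dt = ṁ c_p (T_in − T) − Q̇.
At steady state dT/dt = 0 ⇒ T_ss = T_in − Q̇/(ṁ c_p) = 37.6 − 102/(5.51·1.73) = 26.900 °C.

26.9 °C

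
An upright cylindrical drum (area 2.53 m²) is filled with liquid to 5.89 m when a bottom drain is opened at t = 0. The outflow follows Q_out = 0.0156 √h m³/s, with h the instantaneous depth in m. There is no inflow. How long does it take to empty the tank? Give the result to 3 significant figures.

787 s

A dh/dt = −Q_out = −0.0156 √h.
This is separable: 2 d(√h)/dt = −0.0156/A, so √h = √h₀ − (0.0156/(2A)) t.
Tank is empty when √h = 0: t_empty = 2A√h₀/0.0156.
t_empty = 2·2.53·√5.89/0.0156 = 5.0600·2.4269/0.0156 = 787.20 s.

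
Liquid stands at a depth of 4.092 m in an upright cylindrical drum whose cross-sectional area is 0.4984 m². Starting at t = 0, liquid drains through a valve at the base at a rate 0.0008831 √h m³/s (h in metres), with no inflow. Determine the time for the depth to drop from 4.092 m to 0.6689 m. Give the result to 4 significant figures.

With no inflow, A dh/dt = −0.0008831 √h.
∫ h^(−1/2) dh = −(0.0008831/A) ∫ dt, giving 2√h = 2√h₀ − (0.0008831/A) t.
t = 2A(√h₀ − √h)/0.0008831 = 2·0.4984·(√4.092 − √0.6689)/0.0008831
  = 0.996800 × (2.02287 − 0.817863) / 0.0008831 = 1360.15 s.

1360 s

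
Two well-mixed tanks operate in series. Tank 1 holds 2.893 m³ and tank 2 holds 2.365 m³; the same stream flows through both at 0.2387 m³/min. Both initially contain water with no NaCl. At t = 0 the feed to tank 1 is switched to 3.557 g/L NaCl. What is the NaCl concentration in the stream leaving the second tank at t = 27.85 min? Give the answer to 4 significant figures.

2.557 g/L

Species balance on tank i: dCᵢ/dt = (Cᵢ₋₁ − Cᵢ)/τᵢ with τᵢ = Vᵢ/Q.
τ₁ = 2.893/0.2387 = 12.1198 min; τ₂ = 2.365/0.2387 = 9.90783 min.
Tank 1: C₁ = C_in(1 − e^(−t/τ₁)). Tank 2 (τ₁ ≠ τ₂): C₂ = C_in[1 − (τ₁ e^(−t/τ₁) − τ₂ e^(−t/τ₂))/(τ₁ − τ₂)].
At t = 27.85: e^(−t/τ₁) = 0.100471, e^(−t/τ₂) = 0.0601504.
C₂ = 3.557·[1 − (12.1198·0.100471 − 9.90783·0.0601504)/(2.21198)] = 3.557·0.718928 = 2.55723 g/L.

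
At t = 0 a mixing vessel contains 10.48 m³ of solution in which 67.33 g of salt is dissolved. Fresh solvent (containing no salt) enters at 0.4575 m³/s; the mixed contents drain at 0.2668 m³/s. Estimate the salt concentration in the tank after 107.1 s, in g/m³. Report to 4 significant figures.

0.4799 g/m³

Total volume: dV/dt = Q_in − Q_out = 0.190700 m³/s, so V(t) = 10.48 + 0.190700 t and V(107.1) = 30.9040 m³.
Species balance (pure solvent in): dm/dt = −Q_out · m/V(t).
Separate: dm/m = −Q_out dt/V(t) ⇒ ln(m/m₀) = −(Q_out/(Q_in−Q_out)) ln(V/V₀).
m = m₀ (V₀/V)^(Q_out/(Q_in−Q_out)) = 67.33 × (10.48/30.9040)^(1.39906) = 14.8299 g.
C = m/V = 14.8299/30.9040 = 0.479870 g/m³.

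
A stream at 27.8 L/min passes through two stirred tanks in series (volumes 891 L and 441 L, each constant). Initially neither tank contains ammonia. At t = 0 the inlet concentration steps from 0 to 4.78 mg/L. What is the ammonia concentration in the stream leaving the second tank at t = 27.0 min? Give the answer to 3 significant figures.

1.56 mg/L

Species balance on tank i: dCᵢ/dt = (Cᵢ₋₁ − Cᵢ)/τᵢ with τᵢ = Vᵢ/Q.
τ₁ = 891/27.8 = 32.050 min; τ₂ = 441/27.8 = 15.863 min.
Solving the cascade with C₁(0)=C₂(0)=0 gives C₂(t) = C_in[1 − (τ₁ e^(−t/τ₁) − τ₂ e^(−t/τ₂))/(τ₁ − τ₂)].
At t = 27.0: e^(−t/τ₁) = 0.43067, e^(−t/τ₂) = 0.18231.
C₂ = 4.78·[1 − (32.050·0.43067 − 15.863·0.18231)/(16.187)] = 4.78·0.32595 = 1.5580 mg/L.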